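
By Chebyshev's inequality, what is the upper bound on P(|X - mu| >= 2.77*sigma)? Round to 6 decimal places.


P <= 1/k^2
k^2 = 2.77^2 = 7.6729
1/k^2 = 1 / 7.6729 ≈ 0.13032882

0.130329


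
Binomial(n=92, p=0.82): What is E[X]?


E[X] = n*p = 92 * 0.82 = 75.44

75.44


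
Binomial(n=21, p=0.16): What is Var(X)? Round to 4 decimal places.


Var = n*p*(1-p) = 21 * 0.16 * 0.84 = 2.8224

2.8224


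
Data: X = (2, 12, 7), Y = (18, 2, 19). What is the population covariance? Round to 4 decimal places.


Cov = (1/n)*sum((xi-xbar)(yi-ybar))
n = 3, xbar = 21/3 = 7, ybar = 39/3 = 13
sum((xi-xbar)(yi-ybar)) = -80
Cov = -80 / 3 = -80/3 ≈ -26.666667

-26.6667


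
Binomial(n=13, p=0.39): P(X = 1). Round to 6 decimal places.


P = C(n,k) * p^k * (1-p)^(n-k)
C(13,1) = 13
p^k = 0.39^1 = 0.39
(1-p)^(n-k) = 0.61^12 ≈ 0.002654349
P = 13 * 0.39 * 0.002654349 ≈ 0.013458

0.013458


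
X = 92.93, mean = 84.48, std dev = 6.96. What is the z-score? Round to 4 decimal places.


z = (X - mu) / sigma
X - mu = 92.93 - 84.48 = 8.45
z = 8.45 / 6.96 = 845/696 ≈ 1.214080

1.2141


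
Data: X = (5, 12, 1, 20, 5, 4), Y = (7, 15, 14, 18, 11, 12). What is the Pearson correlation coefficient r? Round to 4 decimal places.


r = sum((xi-xbar)(yi-ybar)) / sqrt(sum((xi-xbar)^2) * sum((yi-ybar)^2))
n = 6, xbar = 47/6 ≈ 7.833333, ybar = 77/6 ≈ 12.833333
Sxy = sum((xi-xbar)(yi-ybar)) = 533/6 ≈ 88.833333
Sxx = sum((xi-xbar)^2) = 1457/6 ≈ 242.833333
Syy = sum((yi-ybar)^2) = 425/6 ≈ 70.833333
sqrt(Sxx*Syy) ≈ 131.151418
r = Sxy / sqrt(Sxx*Syy) = 88.833333 / 131.151418 ≈ 0.677334

0.6773


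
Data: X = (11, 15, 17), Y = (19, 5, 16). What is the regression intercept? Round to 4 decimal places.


a = ybar - b*xbar, where b = sum((xi-xbar)(yi-ybar)) / sum((xi-xbar)^2)
n = 3, xbar = 43/3 ≈ 14.333333, ybar = 40/3 ≈ 13.333333
Sxy = sum((xi-xbar)(yi-ybar)) = -52/3 ≈ -17.333333
Sxx = sum((xi-xbar)^2) = 56/3 ≈ 18.666667
b = Sxy / Sxx = -13/14 ≈ -0.928571
a = 13.333333 - (-0.928571) * 14.333333 = 373/14 ≈ 26.642857

26.6429


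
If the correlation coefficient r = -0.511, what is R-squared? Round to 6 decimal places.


R^2 = r^2 = (-0.511)^2 = 0.261121

0.261121


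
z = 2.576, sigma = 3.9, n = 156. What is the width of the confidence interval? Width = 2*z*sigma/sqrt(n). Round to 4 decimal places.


width = 2*z*sigma/sqrt(n)
2*z*sigma = 2 * 2.576 * 3.9 = 20.0928
sqrt(156) ≈ 12.489996
width = 20.0928 / 12.489996 ≈ 1.608711

1.6087


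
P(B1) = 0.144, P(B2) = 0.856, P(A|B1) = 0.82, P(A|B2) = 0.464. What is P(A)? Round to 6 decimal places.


P(A) = P(A|B1)*P(B1) + P(A|B2)*P(B2)
P(A|B1)*P(B1) = 0.82 * 0.144 = 0.11808
P(A|B2)*P(B2) = 0.464 * 0.856 = 0.397184
P(A) = 0.11808 + 0.397184 = 0.515264

0.515264


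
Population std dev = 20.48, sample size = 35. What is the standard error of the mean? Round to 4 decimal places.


SE = sigma / sqrt(n)
sqrt(35) ≈ 5.916080
SE = 20.48 / 5.916080 ≈ 3.461752

3.4618


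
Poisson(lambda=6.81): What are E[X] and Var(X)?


E[X] = Var(X) = lambda = 6.81

6.81, 6.81


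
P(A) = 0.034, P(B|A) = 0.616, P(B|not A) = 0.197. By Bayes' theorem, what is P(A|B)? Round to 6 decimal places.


P(A|B) = P(B|A)*P(A) / P(B), P(B) = P(B|A)*P(A) + P(B|not A)*P(not A)
P(B|A)*P(A) = 0.616 * 0.034 = 0.020944
P(B|not A)*P(not A) = 0.197 * 0.966 = 0.190302
P(B) = 0.020944 + 0.190302 = 0.211246
P(A|B) = 0.020944 / 0.211246 ≈ 0.09914507

0.099145


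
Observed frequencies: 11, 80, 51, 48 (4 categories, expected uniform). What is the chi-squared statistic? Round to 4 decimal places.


chi2 = sum((O-E)^2/E), E = total/4
total = 190, E = 190/4 = 47.5
(11 - 47.5)^2 / 47.5 = 1332.25 / 47.5 = 5329/190 ≈ 28.047368
(80 - 47.5)^2 / 47.5 = 1056.25 / 47.5 = 845/38 ≈ 22.236842
(51 - 47.5)^2 / 47.5 = 12.25 / 47.5 = 49/190 ≈ 0.257895
(48 - 47.5)^2 / 47.5 = 0.25 / 47.5 = 1/190 ≈ 0.005263
chi2 = 4802/95 ≈ 50.547368

50.5474


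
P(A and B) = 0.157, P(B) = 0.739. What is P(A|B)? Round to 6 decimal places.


P(A|B) = P(A and B) / P(B) = 0.157 / 0.739 = 157/739 ≈ 0.21244926

0.212449


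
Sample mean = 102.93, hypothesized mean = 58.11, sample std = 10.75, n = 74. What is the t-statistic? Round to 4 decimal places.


t = (xbar - mu0) / (s/sqrt(n))
xbar - mu0 = 102.93 - 58.11 = 44.82
sqrt(74) ≈ 8.60232527
s/sqrt(n) = 10.75 / 8.60232527 ≈ 1.24966212
t = 44.82 / 1.24966212 ≈ 35.865695

35.8657


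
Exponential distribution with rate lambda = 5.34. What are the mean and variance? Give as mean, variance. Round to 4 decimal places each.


mean = 1/lam, var = 1/lam^2
mean = 1 / 5.34 = 50/267 ≈ 0.187266
lam^2 = 5.34^2 = 28.5156
var = 1 / 28.5156 ≈ 0.035069

0.1873, 0.0351


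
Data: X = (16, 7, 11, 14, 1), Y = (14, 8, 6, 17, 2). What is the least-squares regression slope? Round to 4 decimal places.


b = sum((xi-xbar)(yi-ybar)) / sum((xi-xbar)^2)
n = 5, xbar = 49/5 = 9.8, ybar = 47/5 = 9.4
Sxy = sum((xi-xbar)(yi-ybar)) = 125.4
Sxx = sum((xi-xbar)^2) = 142.8
b = Sxy / Sxx = 209/238 ≈ 0.878151

0.8782


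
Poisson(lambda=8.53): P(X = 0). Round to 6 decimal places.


P = e^(-lam) * lam^k / k!
e^(-8.53) ≈ 0.0001974550
lam^k = 8.53^0 = 1
k! = 0! = 1
P = 0.0001974550 * 1 / 1 ≈ 0.000197

0.000197


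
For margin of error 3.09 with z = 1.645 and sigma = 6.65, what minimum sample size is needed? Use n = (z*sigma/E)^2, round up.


z*sigma/E = 1.645 * 6.65 / 3.09 ≈ 3.540210
(z*sigma/E)^2 ≈ 12.533089
round up: n = 13

13


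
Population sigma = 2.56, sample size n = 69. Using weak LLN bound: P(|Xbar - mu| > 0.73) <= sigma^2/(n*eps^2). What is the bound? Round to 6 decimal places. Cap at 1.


bound = min(1, sigma^2/(n*eps^2))
sigma^2 = 2.56^2 = 6.5536
n*eps^2 = 69 * 0.73^2 = 69 * 0.5329 = 36.7701
sigma^2/(n*eps^2) = 6.5536 / 36.7701 ≈ 0.17823177

0.178232


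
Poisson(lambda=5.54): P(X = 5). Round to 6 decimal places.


P = e^(-lam) * lam^k / k!
e^(-5.54) ≈ 0.003926527
lam^k = 5.54^5 ≈ 5218.537681
k! = 5! = 120
P = 0.003926527 * 5218.537681 / 120 ≈ 0.170756

0.170756


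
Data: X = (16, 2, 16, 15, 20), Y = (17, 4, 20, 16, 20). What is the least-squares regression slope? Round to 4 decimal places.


b = sum((xi-xbar)(yi-ybar)) / sum((xi-xbar)^2)
n = 5, xbar = 69/5 = 13.8, ybar = 77/5 = 15.4
Sxy = sum((xi-xbar)(yi-ybar)) = 177.4
Sxx = sum((xi-xbar)^2) = 188.8
b = Sxy / Sxx = 887/944 ≈ 0.939619

0.9396


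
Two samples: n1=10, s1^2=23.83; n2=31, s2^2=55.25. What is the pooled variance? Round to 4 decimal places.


sp^2 = ((n1-1)*s1^2 + (n2-1)*s2^2)/(n1+n2-2)
(n1-1)*s1^2 = 9 * 23.83 = 214.47
(n2-1)*s2^2 = 30 * 55.25 = 1657.5
numerator = 214.47 + 1657.5 = 1871.97
n1+n2-2 = 39
sp^2 = 1871.97 / 39 = 62399/1300 ≈ 47.999231

47.9992


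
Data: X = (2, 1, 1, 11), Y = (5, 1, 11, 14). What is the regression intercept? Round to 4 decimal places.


a = ybar - b*xbar, where b = sum((xi-xbar)(yi-ybar)) / sum((xi-xbar)^2)
n = 4, xbar = 15/4 = 3.75, ybar = 31/4 = 7.75
Sxy = sum((xi-xbar)(yi-ybar)) = 59.75
Sxx = sum((xi-xbar)^2) = 70.75
b = Sxy / Sxx = 239/283 ≈ 0.844523
a = 7.75 - 0.844523 * 3.75 = 1297/283 ≈ 4.583039

4.5830


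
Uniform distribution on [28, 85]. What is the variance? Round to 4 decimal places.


Var = (b-a)^2 / 12
(b-a)^2 = (85 - 28)^2 = 3249
Var = 3249/12 = 270.75

270.7500


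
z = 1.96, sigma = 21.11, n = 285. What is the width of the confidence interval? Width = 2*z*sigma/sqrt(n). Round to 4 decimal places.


width = 2*z*sigma/sqrt(n)
2*z*sigma = 2 * 1.96 * 21.11 = 82.7512
sqrt(285) ≈ 16.881943
width = 82.7512 / 16.881943 ≈ 4.901758

4.9018


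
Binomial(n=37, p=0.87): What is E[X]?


E[X] = n*p = 37 * 0.87 = 32.19

32.19


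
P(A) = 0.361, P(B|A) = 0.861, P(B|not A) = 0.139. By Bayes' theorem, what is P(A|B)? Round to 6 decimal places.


P(A|B) = P(B|A)*P(A) / P(B), P(B) = P(B|A)*P(A) + P(B|not A)*P(not A)
P(B|A)*P(A) = 0.861 * 0.361 = 0.310821
P(B|not A)*P(not A) = 0.139 * 0.639 = 0.088821
P(B) = 0.310821 + 0.088821 = 0.399642
P(A|B) = 0.310821 / 0.399642 ≈ 0.77774858

0.777749


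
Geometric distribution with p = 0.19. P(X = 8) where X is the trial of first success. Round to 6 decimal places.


P = (1-p)^(k-1) * p
(1-p)^(k-1) = 0.81^7 ≈ 0.2287679
P = 0.2287679 * 0.19 ≈ 0.04346591

0.043466


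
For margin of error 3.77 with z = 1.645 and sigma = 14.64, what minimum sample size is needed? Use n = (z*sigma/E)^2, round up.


z*sigma/E = 1.645 * 14.64 / 3.77 = 60207/9425 ≈ 6.388011
(z*sigma/E)^2 ≈ 40.806680
round up: n = 41

41


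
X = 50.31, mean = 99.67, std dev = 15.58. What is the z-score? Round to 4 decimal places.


z = (X - mu) / sigma
X - mu = 50.31 - 99.67 = -49.36
z = -49.36 / 15.58 = -2468/779 ≈ -3.168164

-3.1682


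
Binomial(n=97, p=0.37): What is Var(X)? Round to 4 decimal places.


Var = n*p*(1-p) = 97 * 0.37 * 0.63 = 22.6107

22.6107


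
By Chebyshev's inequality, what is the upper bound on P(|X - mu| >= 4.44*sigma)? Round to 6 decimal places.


P <= 1/k^2
k^2 = 4.44^2 = 19.7136
1/k^2 = 1 / 19.7136 ≈ 0.05072640

0.050726


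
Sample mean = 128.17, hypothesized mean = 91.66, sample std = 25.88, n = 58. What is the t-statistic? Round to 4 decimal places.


t = (xbar - mu0) / (s/sqrt(n))
xbar - mu0 = 128.17 - 91.66 = 36.51
sqrt(58) ≈ 7.61577311
s/sqrt(n) = 25.88 / 7.61577311 ≈ 3.39821048
t = 36.51 / 3.39821048 ≈ 10.743890

10.7439


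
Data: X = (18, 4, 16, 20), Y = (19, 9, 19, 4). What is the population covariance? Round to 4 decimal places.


Cov = (1/n)*sum((xi-xbar)(yi-ybar))
n = 4, xbar = 58/4 = 14.5, ybar = 51/4 = 12.75
sum((xi-xbar)(yi-ybar)) = 22.5
Cov = 22.5 / 4 = 5.625

5.6250


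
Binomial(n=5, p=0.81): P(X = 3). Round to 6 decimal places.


P = C(n,k) * p^k * (1-p)^(n-k)
C(5,3) = 10
p^k = 0.81^3 = 0.531441
(1-p)^(n-k) = 0.19^2 = 0.0361
P = 10 * 0.531441 * 0.0361 ≈ 0.191850

0.191850


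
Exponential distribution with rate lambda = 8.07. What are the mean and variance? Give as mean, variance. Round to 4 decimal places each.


mean = 1/lam, var = 1/lam^2
mean = 1 / 8.07 = 100/807 ≈ 0.123916
lam^2 = 8.07^2 = 65.1249
var = 1 / 65.1249 ≈ 0.015355

0.1239, 0.0154


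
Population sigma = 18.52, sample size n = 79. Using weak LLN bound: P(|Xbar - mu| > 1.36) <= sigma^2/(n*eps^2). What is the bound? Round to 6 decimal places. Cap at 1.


bound = min(1, sigma^2/(n*eps^2))
sigma^2 = 18.52^2 = 342.9904
n*eps^2 = 79 * 1.36^2 = 79 * 1.8496 = 146.1184
sigma^2/(n*eps^2) = 342.9904 / 146.1184 ≈ 2.34734571
this exceeds 1, so the bound is capped at 1

1.000000


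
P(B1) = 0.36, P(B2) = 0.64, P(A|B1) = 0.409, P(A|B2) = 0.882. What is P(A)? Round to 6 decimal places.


P(A) = P(A|B1)*P(B1) + P(A|B2)*P(B2)
P(A|B1)*P(B1) = 0.409 * 0.36 = 0.14724
P(A|B2)*P(B2) = 0.882 * 0.64 = 0.56448
P(A) = 0.14724 + 0.56448 = 0.71172

0.711720


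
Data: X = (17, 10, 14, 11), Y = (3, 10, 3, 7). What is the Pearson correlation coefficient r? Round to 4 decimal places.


r = sum((xi-xbar)(yi-ybar)) / sqrt(sum((xi-xbar)^2) * sum((yi-ybar)^2))
n = 4, xbar = 52/4 = 13, ybar = 23/4 = 5.75
Sxy = sum((xi-xbar)(yi-ybar)) = -29
Sxx = sum((xi-xbar)^2) = 30
Syy = sum((yi-ybar)^2) = 34.75
sqrt(Sxx*Syy) ≈ 32.287769
r = Sxy / sqrt(Sxx*Syy) = -29 / 32.287769 ≈ -0.898173

-0.8982


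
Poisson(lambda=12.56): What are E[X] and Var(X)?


E[X] = Var(X) = lambda = 12.56

12.56, 12.56


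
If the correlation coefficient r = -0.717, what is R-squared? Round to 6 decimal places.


R^2 = r^2 = (-0.717)^2 = 0.514089

0.514089


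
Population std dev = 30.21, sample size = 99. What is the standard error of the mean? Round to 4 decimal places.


SE = sigma / sqrt(n)
sqrt(99) ≈ 9.949874
SE = 30.21 / 9.949874 ≈ 3.036219

3.0362


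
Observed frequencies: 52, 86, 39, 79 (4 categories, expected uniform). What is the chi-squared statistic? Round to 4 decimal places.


chi2 = sum((O-E)^2/E), E = total/4
total = 256, E = 256/4 = 64
(52 - 64)^2 / 64 = 144 / 64 = 2.25
(86 - 64)^2 / 64 = 484 / 64 = 7.5625
(39 - 64)^2 / 64 = 625 / 64 = 9.765625
(79 - 64)^2 / 64 = 225 / 64 = 3.515625
chi2 = 23.09375

23.0938


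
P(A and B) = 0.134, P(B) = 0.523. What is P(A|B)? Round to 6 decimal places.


P(A|B) = P(A and B) / P(B) = 0.134 / 0.523 = 134/523 ≈ 0.25621415

0.256214


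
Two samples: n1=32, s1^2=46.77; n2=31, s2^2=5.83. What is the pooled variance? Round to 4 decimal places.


sp^2 = ((n1-1)*s1^2 + (n2-1)*s2^2)/(n1+n2-2)
(n1-1)*s1^2 = 31 * 46.77 = 1449.87
(n2-1)*s2^2 = 30 * 5.83 = 174.9
numerator = 1449.87 + 174.9 = 1624.77
n1+n2-2 = 61
sp^2 = 1624.77 / 61 = 162477/6100 ≈ 26.635574

26.6356


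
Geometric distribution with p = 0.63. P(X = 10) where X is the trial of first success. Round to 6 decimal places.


P = (1-p)^(k-1) * p
(1-p)^(k-1) = 0.37^9 ≈ 0.0001299617
P = 0.0001299617 * 0.63 ≈ 0.00008187590

0.000082


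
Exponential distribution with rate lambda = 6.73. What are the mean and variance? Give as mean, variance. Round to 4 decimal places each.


mean = 1/lam, var = 1/lam^2
mean = 1 / 6.73 = 100/673 ≈ 0.148588
lam^2 = 6.73^2 = 45.2929
var = 1 / 45.2929 ≈ 0.022079

0.1486, 0.0221


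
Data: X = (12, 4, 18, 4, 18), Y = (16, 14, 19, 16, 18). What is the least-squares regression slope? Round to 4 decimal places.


b = sum((xi-xbar)(yi-ybar)) / sum((xi-xbar)^2)
n = 5, xbar = 56/5 = 11.2, ybar = 83/5 = 16.6
Sxy = sum((xi-xbar)(yi-ybar)) = 48.4
Sxx = sum((xi-xbar)^2) = 196.8
b = Sxy / Sxx = 121/492 ≈ 0.245935

0.2459


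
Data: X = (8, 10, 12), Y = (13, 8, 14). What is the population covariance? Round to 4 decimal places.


Cov = (1/n)*sum((xi-xbar)(yi-ybar))
n = 3, xbar = 30/3 = 10, ybar = 35/3 ≈ 11.666667
sum((xi-xbar)(yi-ybar)) = 2
Cov = 2 / 3 = 2/3 ≈ 0.666667

0.6667


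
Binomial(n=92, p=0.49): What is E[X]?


E[X] = n*p = 92 * 0.49 = 45.08

45.08


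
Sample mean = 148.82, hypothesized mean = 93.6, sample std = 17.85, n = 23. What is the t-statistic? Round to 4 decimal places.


t = (xbar - mu0) / (s/sqrt(n))
xbar - mu0 = 148.82 - 93.6 = 55.22
sqrt(23) ≈ 4.79583152
s/sqrt(n) = 17.85 / 4.79583152 ≈ 3.72198229
t = 55.22 / 3.72198229 ≈ 14.836180

14.8362


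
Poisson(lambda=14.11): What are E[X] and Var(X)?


E[X] = Var(X) = lambda = 14.11

14.11, 14.11


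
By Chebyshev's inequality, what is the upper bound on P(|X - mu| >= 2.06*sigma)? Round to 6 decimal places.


P <= 1/k^2
k^2 = 2.06^2 = 4.2436
1/k^2 = 1 / 4.2436 ≈ 0.23564898

0.235649


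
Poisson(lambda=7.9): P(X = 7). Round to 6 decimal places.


P = e^(-lam) * lam^k / k!
e^(-7.9) ≈ 0.0003707435
lam^k = 7.9^7 ≈ 1920390.898616
k! = 7! = 5040
P = 0.0003707435 * 1920390.898616 / 5040 ≈ 0.141264

0.141264


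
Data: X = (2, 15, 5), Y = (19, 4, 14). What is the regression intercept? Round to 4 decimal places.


a = ybar - b*xbar, where b = sum((xi-xbar)(yi-ybar)) / sum((xi-xbar)^2)
n = 3, xbar = 22/3 ≈ 7.333333, ybar = 37/3 ≈ 12.333333
Sxy = sum((xi-xbar)(yi-ybar)) = -310/3 ≈ -103.333333
Sxx = sum((xi-xbar)^2) = 278/3 ≈ 92.666667
b = Sxy / Sxx = -155/139 ≈ -1.115108
a = 12.333333 - (-1.115108) * 7.333333 = 2851/139 ≈ 20.510791

20.5108


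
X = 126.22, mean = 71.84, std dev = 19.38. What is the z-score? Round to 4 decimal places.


z = (X - mu) / sigma
X - mu = 126.22 - 71.84 = 54.38
z = 54.38 / 19.38 = 2719/969 ≈ 2.805986

2.8060


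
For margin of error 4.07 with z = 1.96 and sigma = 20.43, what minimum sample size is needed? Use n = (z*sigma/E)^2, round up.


z*sigma/E = 1.96 * 20.43 / 4.07 ≈ 9.838526
(z*sigma/E)^2 ≈ 96.796590
round up: n = 97

97


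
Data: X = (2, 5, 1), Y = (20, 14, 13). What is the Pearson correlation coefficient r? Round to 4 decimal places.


r = sum((xi-xbar)(yi-ybar)) / sqrt(sum((xi-xbar)^2) * sum((yi-ybar)^2))
n = 3, xbar = 8/3 ≈ 2.666667, ybar = 47/3 ≈ 15.666667
Sxy = sum((xi-xbar)(yi-ybar)) = -7/3 ≈ -2.333333
Sxx = sum((xi-xbar)^2) = 26/3 ≈ 8.666667
Syy = sum((yi-ybar)^2) = 86/3 ≈ 28.666667
sqrt(Sxx*Syy) ≈ 15.762121
r = Sxy / sqrt(Sxx*Syy) = -2.333333 / 15.762121 ≈ -0.148034

-0.1480


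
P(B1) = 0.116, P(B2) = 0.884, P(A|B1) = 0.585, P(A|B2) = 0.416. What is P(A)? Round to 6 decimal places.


P(A) = P(A|B1)*P(B1) + P(A|B2)*P(B2)
P(A|B1)*P(B1) = 0.585 * 0.116 = 0.06786
P(A|B2)*P(B2) = 0.416 * 0.884 = 0.367744
P(A) = 0.06786 + 0.367744 = 0.435604

0.435604


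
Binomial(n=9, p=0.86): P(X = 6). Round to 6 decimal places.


P = C(n,k) * p^k * (1-p)^(n-k)
C(9,6) = 84
p^k = 0.86^6 ≈ 0.4045672
(1-p)^(n-k) = 0.14^3 = 0.002744
P = 84 * 0.4045672 * 0.002744 ≈ 0.093251

0.093251


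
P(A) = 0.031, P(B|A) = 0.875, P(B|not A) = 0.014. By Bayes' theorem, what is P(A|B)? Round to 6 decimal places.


P(A|B) = P(B|A)*P(A) / P(B), P(B) = P(B|A)*P(A) + P(B|not A)*P(not A)
P(B|A)*P(A) = 0.875 * 0.031 = 0.027125
P(B|not A)*P(not A) = 0.014 * 0.969 = 0.013566
P(B) = 0.027125 + 0.013566 = 0.040691
P(A|B) = 0.027125 / 0.040691 = 3875/5813 ≈ 0.66660932

0.666609


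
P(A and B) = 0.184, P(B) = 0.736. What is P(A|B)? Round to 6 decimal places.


P(A|B) = P(A and B) / P(B) = 0.184 / 0.736 = 0.25

0.250000


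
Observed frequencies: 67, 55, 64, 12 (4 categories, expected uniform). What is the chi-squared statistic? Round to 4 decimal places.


chi2 = sum((O-E)^2/E), E = total/4
total = 198, E = 198/4 = 49.5
(67 - 49.5)^2 / 49.5 = 306.25 / 49.5 = 1225/198 ≈ 6.186869
(55 - 49.5)^2 / 49.5 = 30.25 / 49.5 = 11/18 ≈ 0.611111
(64 - 49.5)^2 / 49.5 = 210.25 / 49.5 = 841/198 ≈ 4.247475
(12 - 49.5)^2 / 49.5 = 1406.25 / 49.5 = 625/22 ≈ 28.409091
chi2 = 434/11 ≈ 39.454545

39.4545


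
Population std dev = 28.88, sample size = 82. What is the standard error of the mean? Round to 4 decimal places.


SE = sigma / sqrt(n)
sqrt(82) ≈ 9.055385
SE = 28.88 / 9.055385 ≈ 3.189262

3.1893


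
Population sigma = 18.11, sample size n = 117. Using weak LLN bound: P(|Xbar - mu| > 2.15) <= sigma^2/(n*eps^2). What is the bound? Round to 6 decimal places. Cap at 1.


bound = min(1, sigma^2/(n*eps^2))
sigma^2 = 18.11^2 = 327.9721
n*eps^2 = 117 * 2.15^2 = 117 * 4.6225 = 540.8325
sigma^2/(n*eps^2) = 327.9721 / 540.8325 ≈ 0.60642084

0.606421


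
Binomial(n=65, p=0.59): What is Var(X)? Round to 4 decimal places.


Var = n*p*(1-p) = 65 * 0.59 * 0.41 = 15.7235

15.7235


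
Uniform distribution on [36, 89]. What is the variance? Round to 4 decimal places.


Var = (b-a)^2 / 12
(b-a)^2 = (89 - 36)^2 = 2809
Var = 2809/12 ≈ 234.083333

234.0833


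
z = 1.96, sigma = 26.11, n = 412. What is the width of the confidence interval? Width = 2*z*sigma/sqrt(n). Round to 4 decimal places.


width = 2*z*sigma/sqrt(n)
2*z*sigma = 2 * 1.96 * 26.11 = 102.3512
sqrt(412) ≈ 20.297783
width = 102.3512 / 20.297783 ≈ 5.042482

5.0425


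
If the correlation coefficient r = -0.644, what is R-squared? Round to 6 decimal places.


R^2 = r^2 = (-0.644)^2 = 0.414736

0.414736


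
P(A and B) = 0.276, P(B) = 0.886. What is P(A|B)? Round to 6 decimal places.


P(A|B) = P(A and B) / P(B) = 0.276 / 0.886 = 138/443 ≈ 0.31151242

0.311512


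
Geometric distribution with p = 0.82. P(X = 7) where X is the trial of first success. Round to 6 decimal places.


P = (1-p)^(k-1) * p
(1-p)^(k-1) = 0.18^6 ≈ 0.00003401222
P = 0.00003401222 * 0.82 ≈ 0.00002789002

0.000028


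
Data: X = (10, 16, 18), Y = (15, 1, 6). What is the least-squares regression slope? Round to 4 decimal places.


b = sum((xi-xbar)(yi-ybar)) / sum((xi-xbar)^2)
n = 3, xbar = 44/3 ≈ 14.666667, ybar = 22/3 ≈ 7.333333
Sxy = sum((xi-xbar)(yi-ybar)) = -146/3 ≈ -48.666667
Sxx = sum((xi-xbar)^2) = 104/3 ≈ 34.666667
b = Sxy / Sxx = -73/52 ≈ -1.403846

-1.4038


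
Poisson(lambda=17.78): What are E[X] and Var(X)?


E[X] = Var(X) = lambda = 17.78

17.78, 17.78


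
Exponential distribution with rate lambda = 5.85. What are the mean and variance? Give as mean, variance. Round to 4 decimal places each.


mean = 1/lam, var = 1/lam^2
mean = 1 / 5.85 = 20/117 ≈ 0.170940
lam^2 = 5.85^2 = 34.2225
var = 1 / 34.2225 ≈ 0.029221

0.1709, 0.0292


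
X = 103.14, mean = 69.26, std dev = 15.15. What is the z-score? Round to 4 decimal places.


z = (X - mu) / sigma
X - mu = 103.14 - 69.26 = 33.88
z = 33.88 / 15.15 = 3388/1515 ≈ 2.236304

2.2363


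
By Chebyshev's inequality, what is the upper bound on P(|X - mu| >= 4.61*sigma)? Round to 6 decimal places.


P <= 1/k^2
k^2 = 4.61^2 = 21.2521
1/k^2 = 1 / 21.2521 ≈ 0.04705417

0.047054


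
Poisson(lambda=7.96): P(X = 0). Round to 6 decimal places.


P = e^(-lam) * lam^k / k!
e^(-7.96) ≈ 0.0003491531
lam^k = 7.96^0 = 1
k! = 0! = 1
P = 0.0003491531 * 1 / 1 ≈ 0.000349

0.000349


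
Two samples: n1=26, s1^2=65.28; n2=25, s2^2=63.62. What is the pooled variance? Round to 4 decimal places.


sp^2 = ((n1-1)*s1^2 + (n2-1)*s2^2)/(n1+n2-2)
(n1-1)*s1^2 = 25 * 65.28 = 1632
(n2-1)*s2^2 = 24 * 63.62 = 1526.88
numerator = 1632 + 1526.88 = 3158.88
n1+n2-2 = 49
sp^2 = 3158.88 / 49 = 78972/1225 ≈ 64.466939

64.4669


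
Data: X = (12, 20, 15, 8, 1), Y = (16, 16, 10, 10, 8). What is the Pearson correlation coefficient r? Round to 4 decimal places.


r = sum((xi-xbar)(yi-ybar)) / sqrt(sum((xi-xbar)^2) * sum((yi-ybar)^2))
n = 5, xbar = 56/5 = 11.2, ybar = 60/5 = 12
Sxy = sum((xi-xbar)(yi-ybar)) = 78
Sxx = sum((xi-xbar)^2) = 206.8
Syy = sum((yi-ybar)^2) = 56
sqrt(Sxx*Syy) ≈ 107.614125
r = Sxy / sqrt(Sxx*Syy) = 78 / 107.614125 ≈ 0.724812

0.7248


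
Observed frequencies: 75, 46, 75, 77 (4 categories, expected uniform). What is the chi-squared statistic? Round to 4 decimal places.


chi2 = sum((O-E)^2/E), E = total/4
total = 273, E = 273/4 = 68.25
(75 - 68.25)^2 / 68.25 = 45.5625 / 68.25 = 243/364 ≈ 0.667582
(46 - 68.25)^2 / 68.25 = 495.0625 / 68.25 = 7921/1092 ≈ 7.253663
(75 - 68.25)^2 / 68.25 = 45.5625 / 68.25 = 243/364 ≈ 0.667582
(77 - 68.25)^2 / 68.25 = 76.5625 / 68.25 = 175/156 ≈ 1.121795
chi2 = 2651/273 ≈ 9.710623

9.7106


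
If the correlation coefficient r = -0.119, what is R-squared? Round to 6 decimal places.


R^2 = r^2 = (-0.119)^2 = 0.014161

0.014161


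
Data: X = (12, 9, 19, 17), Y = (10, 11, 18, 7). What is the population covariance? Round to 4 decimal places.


Cov = (1/n)*sum((xi-xbar)(yi-ybar))
n = 4, xbar = 57/4 = 14.25, ybar = 46/4 = 11.5
sum((xi-xbar)(yi-ybar)) = 24.5
Cov = 24.5 / 4 = 6.125

6.1250


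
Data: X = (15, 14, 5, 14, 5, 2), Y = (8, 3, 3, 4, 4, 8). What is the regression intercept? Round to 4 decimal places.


a = ybar - b*xbar, where b = sum((xi-xbar)(yi-ybar)) / sum((xi-xbar)^2)
n = 6, xbar = 55/6 ≈ 9.166667, ybar = 30/6 = 5
Sxy = sum((xi-xbar)(yi-ybar)) = -6
Sxx = sum((xi-xbar)^2) = 1001/6 ≈ 166.833333
b = Sxy / Sxx = -36/1001 ≈ -0.035964
a = 5 - (-0.035964) * 9.166667 = 485/91 ≈ 5.329670

5.3297


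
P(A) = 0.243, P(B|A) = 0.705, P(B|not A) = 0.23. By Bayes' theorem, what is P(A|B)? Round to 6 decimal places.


P(A|B) = P(B|A)*P(A) / P(B), P(B) = P(B|A)*P(A) + P(B|not A)*P(not A)
P(B|A)*P(A) = 0.705 * 0.243 = 0.171315
P(B|not A)*P(not A) = 0.23 * 0.757 = 0.17411
P(B) = 0.171315 + 0.17411 = 0.345425
P(A|B) = 0.171315 / 0.345425 ≈ 0.49595426

0.495954


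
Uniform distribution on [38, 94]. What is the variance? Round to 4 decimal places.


Var = (b-a)^2 / 12
(b-a)^2 = (94 - 38)^2 = 3136
Var = 3136/12 ≈ 261.333333

261.3333


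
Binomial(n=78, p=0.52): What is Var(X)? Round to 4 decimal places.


Var = n*p*(1-p) = 78 * 0.52 * 0.48 = 19.4688

19.4688


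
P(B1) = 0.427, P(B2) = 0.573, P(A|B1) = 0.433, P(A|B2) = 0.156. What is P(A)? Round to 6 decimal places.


P(A) = P(A|B1)*P(B1) + P(A|B2)*P(B2)
P(A|B1)*P(B1) = 0.433 * 0.427 = 0.184891
P(A|B2)*P(B2) = 0.156 * 0.573 = 0.089388
P(A) = 0.184891 + 0.089388 = 0.274279

0.274279


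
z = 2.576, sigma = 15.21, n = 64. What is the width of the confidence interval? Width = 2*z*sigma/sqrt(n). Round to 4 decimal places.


width = 2*z*sigma/sqrt(n)
2*z*sigma = 2 * 2.576 * 15.21 = 78.36192
sqrt(64) = 8
width = 78.36192 / 8 = 9.79524

9.7952


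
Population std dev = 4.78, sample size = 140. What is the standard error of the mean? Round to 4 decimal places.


SE = sigma / sqrt(n)
sqrt(140) ≈ 11.832160
SE = 4.78 / 11.832160 ≈ 0.403984

0.4040


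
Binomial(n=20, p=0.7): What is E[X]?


E[X] = n*p = 20 * 0.7 = 14

14


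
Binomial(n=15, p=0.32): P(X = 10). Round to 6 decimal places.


P = C(n,k) * p^k * (1-p)^(n-k)
C(15,10) = 3003
p^k = 0.32^10 ≈ 0.00001125900
(1-p)^(n-k) = 0.68^5 ≈ 0.1453934
P = 3003 * 0.00001125900 * 0.1453934 ≈ 0.004916

0.004916


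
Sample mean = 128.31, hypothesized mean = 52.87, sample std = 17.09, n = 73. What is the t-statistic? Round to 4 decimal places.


t = (xbar - mu0) / (s/sqrt(n))
xbar - mu0 = 128.31 - 52.87 = 75.44
sqrt(73) ≈ 8.54400375
s/sqrt(n) = 17.09 / 8.54400375 ≈ 2.00023321
t = 75.44 / 2.00023321 ≈ 37.715602

37.7156


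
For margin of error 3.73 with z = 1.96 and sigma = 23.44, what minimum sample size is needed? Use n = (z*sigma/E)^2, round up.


z*sigma/E = 1.96 * 23.44 / 3.73 = 114856/9325 ≈ 12.316997
(z*sigma/E)^2 ≈ 151.708423
round up: n = 152

152


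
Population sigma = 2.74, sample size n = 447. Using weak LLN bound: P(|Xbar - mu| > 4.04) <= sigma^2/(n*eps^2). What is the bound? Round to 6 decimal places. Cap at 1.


bound = min(1, sigma^2/(n*eps^2))
sigma^2 = 2.74^2 = 7.5076
n*eps^2 = 447 * 4.04^2 = 447 * 16.3216 = 7295.7552
sigma^2/(n*eps^2) = 7.5076 / 7295.7552 ≈ 0.00102904

0.001029


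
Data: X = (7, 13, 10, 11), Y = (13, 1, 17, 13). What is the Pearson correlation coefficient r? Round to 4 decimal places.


r = sum((xi-xbar)(yi-ybar)) / sqrt(sum((xi-xbar)^2) * sum((yi-ybar)^2))
n = 4, xbar = 41/4 = 10.25, ybar = 44/4 = 11
Sxy = sum((xi-xbar)(yi-ybar)) = -34
Sxx = sum((xi-xbar)^2) = 18.75
Syy = sum((yi-ybar)^2) = 144
sqrt(Sxx*Syy) ≈ 51.961524
r = Sxy / sqrt(Sxx*Syy) = -34 / 51.961524 ≈ -0.654330

-0.6543


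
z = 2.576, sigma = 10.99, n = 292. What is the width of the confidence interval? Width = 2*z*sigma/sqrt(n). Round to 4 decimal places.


width = 2*z*sigma/sqrt(n)
2*z*sigma = 2 * 2.576 * 10.99 = 56.62048
sqrt(292) ≈ 17.088007
width = 56.62048 / 17.088007 ≈ 3.313463

3.3135


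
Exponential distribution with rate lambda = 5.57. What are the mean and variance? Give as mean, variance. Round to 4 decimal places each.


mean = 1/lam, var = 1/lam^2
mean = 1 / 5.57 = 100/557 ≈ 0.179533
lam^2 = 5.57^2 = 31.0249
var = 1 / 31.0249 ≈ 0.032232

0.1795, 0.0322


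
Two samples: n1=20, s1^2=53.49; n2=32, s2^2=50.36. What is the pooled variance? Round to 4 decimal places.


sp^2 = ((n1-1)*s1^2 + (n2-1)*s2^2)/(n1+n2-2)
(n1-1)*s1^2 = 19 * 53.49 = 1016.31
(n2-1)*s2^2 = 31 * 50.36 = 1561.16
numerator = 1016.31 + 1561.16 = 2577.47
n1+n2-2 = 50
sp^2 = 2577.47 / 50 = 51.5494

51.5494


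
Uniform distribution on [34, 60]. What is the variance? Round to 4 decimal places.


Var = (b-a)^2 / 12
(b-a)^2 = (60 - 34)^2 = 676
Var = 676/12 ≈ 56.333333

56.3333


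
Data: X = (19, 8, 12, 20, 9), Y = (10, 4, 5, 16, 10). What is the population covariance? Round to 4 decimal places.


Cov = (1/n)*sum((xi-xbar)(yi-ybar))
n = 5, xbar = 68/5 = 13.6, ybar = 45/5 = 9
sum((xi-xbar)(yi-ybar)) = 80
Cov = 80 / 5 = 16

16.0000


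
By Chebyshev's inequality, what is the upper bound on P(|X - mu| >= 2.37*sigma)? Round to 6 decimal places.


P <= 1/k^2
k^2 = 2.37^2 = 5.6169
1/k^2 = 1 / 5.6169 ≈ 0.17803415

0.178034


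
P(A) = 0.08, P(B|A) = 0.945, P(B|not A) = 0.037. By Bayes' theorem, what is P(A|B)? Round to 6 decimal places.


P(A|B) = P(B|A)*P(A) / P(B), P(B) = P(B|A)*P(A) + P(B|not A)*P(not A)
P(B|A)*P(A) = 0.945 * 0.08 = 0.0756
P(B|not A)*P(not A) = 0.037 * 0.92 = 0.03404
P(B) = 0.0756 + 0.03404 = 0.10964
P(A|B) = 0.0756 / 0.10964 = 1890/2741 ≈ 0.68952937

0.689529


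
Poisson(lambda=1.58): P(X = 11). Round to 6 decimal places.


P = e^(-lam) * lam^k / k!
e^(-1.58) ≈ 0.2059751
lam^k = 1.58^11 ≈ 153.189132
k! = 11! = 39916800
P = 0.2059751 * 153.189132 / 39916800 ≈ 0.000001

0.000001


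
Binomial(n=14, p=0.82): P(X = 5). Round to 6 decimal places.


P = C(n,k) * p^k * (1-p)^(n-k)
C(14,5) = 2002
p^k = 0.82^5 ≈ 0.3707398
(1-p)^(n-k) = 0.18^9 ≈ 0.0000001983593
P = 2002 * 0.3707398 * 0.0000001983593 ≈ 0.000147

0.000147


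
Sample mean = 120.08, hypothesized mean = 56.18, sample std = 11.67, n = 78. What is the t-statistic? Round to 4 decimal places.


t = (xbar - mu0) / (s/sqrt(n))
xbar - mu0 = 120.08 - 56.18 = 63.9
sqrt(78) ≈ 8.83176087
s/sqrt(n) = 11.67 / 8.83176087 ≈ 1.32136730
t = 63.9 / 1.32136730 ≈ 48.358999

48.3590


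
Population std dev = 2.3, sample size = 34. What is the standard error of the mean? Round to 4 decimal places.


SE = sigma / sqrt(n)
sqrt(34) ≈ 5.830952
SE = 2.3 / 5.830952 ≈ 0.394447

0.3944


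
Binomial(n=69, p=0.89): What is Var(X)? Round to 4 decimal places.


Var = n*p*(1-p) = 69 * 0.89 * 0.11 = 6.7551

6.7551


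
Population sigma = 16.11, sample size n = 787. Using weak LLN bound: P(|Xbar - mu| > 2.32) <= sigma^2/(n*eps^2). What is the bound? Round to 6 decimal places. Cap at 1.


bound = min(1, sigma^2/(n*eps^2))
sigma^2 = 16.11^2 = 259.5321
n*eps^2 = 787 * 2.32^2 = 787 * 5.3824 = 4235.9488
sigma^2/(n*eps^2) = 259.5321 / 4235.9488 ≈ 0.06126894

0.061269


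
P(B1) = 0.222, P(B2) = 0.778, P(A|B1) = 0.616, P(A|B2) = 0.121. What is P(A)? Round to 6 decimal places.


P(A) = P(A|B1)*P(B1) + P(A|B2)*P(B2)
P(A|B1)*P(B1) = 0.616 * 0.222 = 0.136752
P(A|B2)*P(B2) = 0.121 * 0.778 = 0.094138
P(A) = 0.136752 + 0.094138 = 0.23089

0.230890


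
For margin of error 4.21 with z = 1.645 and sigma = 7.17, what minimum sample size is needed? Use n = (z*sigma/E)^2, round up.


z*sigma/E = 1.645 * 7.17 / 4.21 ≈ 2.801580
(z*sigma/E)^2 ≈ 7.848848
round up: n = 8

8


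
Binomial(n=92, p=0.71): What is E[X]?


E[X] = n*p = 92 * 0.71 = 65.32

65.32


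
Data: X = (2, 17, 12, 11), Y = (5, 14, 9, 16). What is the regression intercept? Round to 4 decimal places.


a = ybar - b*xbar, where b = sum((xi-xbar)(yi-ybar)) / sum((xi-xbar)^2)
n = 4, xbar = 42/4 = 10.5, ybar = 44/4 = 11
Sxy = sum((xi-xbar)(yi-ybar)) = 70
Sxx = sum((xi-xbar)^2) = 117
b = Sxy / Sxx = 70/117 ≈ 0.598291
a = 11 - 0.598291 * 10.5 = 184/39 ≈ 4.717949

4.7179


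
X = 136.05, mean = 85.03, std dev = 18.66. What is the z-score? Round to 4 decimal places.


z = (X - mu) / sigma
X - mu = 136.05 - 85.03 = 51.02
z = 51.02 / 18.66 = 2551/933 ≈ 2.734191

2.7342


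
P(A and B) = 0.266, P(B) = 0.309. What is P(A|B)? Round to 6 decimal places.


P(A|B) = P(A and B) / P(B) = 0.266 / 0.309 = 266/309 ≈ 0.86084142

0.860841


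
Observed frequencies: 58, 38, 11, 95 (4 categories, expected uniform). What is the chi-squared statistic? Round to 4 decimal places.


chi2 = sum((O-E)^2/E), E = total/4
total = 202, E = 202/4 = 50.5
(58 - 50.5)^2 / 50.5 = 56.25 / 50.5 = 225/202 ≈ 1.113861
(38 - 50.5)^2 / 50.5 = 156.25 / 50.5 = 625/202 ≈ 3.094059
(11 - 50.5)^2 / 50.5 = 1560.25 / 50.5 = 6241/202 ≈ 30.896040
(95 - 50.5)^2 / 50.5 = 1980.25 / 50.5 = 7921/202 ≈ 39.212871
chi2 = 7506/101 ≈ 74.316832

74.3168


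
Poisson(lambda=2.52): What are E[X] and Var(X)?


E[X] = Var(X) = lambda = 2.52

2.52, 2.52


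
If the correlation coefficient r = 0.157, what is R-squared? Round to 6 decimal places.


R^2 = r^2 = (0.157)^2 = 0.024649

0.024649


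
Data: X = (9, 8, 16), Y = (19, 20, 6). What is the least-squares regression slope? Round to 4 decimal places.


b = sum((xi-xbar)(yi-ybar)) / sum((xi-xbar)^2)
n = 3, xbar = 33/3 = 11, ybar = 45/3 = 15
Sxy = sum((xi-xbar)(yi-ybar)) = -68
Sxx = sum((xi-xbar)^2) = 38
b = Sxy / Sxx = -34/19 ≈ -1.789474

-1.7895


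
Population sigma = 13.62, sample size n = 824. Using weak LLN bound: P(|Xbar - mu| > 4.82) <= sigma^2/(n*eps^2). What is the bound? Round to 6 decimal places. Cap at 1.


bound = min(1, sigma^2/(n*eps^2))
sigma^2 = 13.62^2 = 185.5044
n*eps^2 = 824 * 4.82^2 = 824 * 23.2324 = 19143.4976
sigma^2/(n*eps^2) = 185.5044 / 19143.4976 ≈ 0.00969020

0.009690


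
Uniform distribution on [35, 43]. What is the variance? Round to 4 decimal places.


Var = (b-a)^2 / 12
(b-a)^2 = (43 - 35)^2 = 64
Var = 64/12 ≈ 5.333333

5.3333


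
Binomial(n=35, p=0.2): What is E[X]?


E[X] = n*p = 35 * 0.2 = 7

7


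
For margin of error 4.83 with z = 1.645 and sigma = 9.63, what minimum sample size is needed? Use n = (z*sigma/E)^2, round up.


z*sigma/E = 1.645 * 9.63 / 4.83 = 15087/4600 ≈ 3.279783
(z*sigma/E)^2 ≈ 10.756974
round up: n = 11

11


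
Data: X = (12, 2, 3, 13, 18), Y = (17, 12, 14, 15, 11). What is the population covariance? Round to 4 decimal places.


Cov = (1/n)*sum((xi-xbar)(yi-ybar))
n = 5, xbar = 48/5 = 9.6, ybar = 69/5 = 13.8
sum((xi-xbar)(yi-ybar)) = 0.6
Cov = 0.6 / 5 = 0.12

0.1200


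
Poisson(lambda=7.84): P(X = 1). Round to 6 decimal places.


P = e^(-lam) * lam^k / k!
e^(-7.84) ≈ 0.0003936690
lam^k = 7.84^1 = 7.84
k! = 1! = 1
P = 0.0003936690 * 7.84 / 1 ≈ 0.003086

0.003086


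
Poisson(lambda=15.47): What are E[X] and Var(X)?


E[X] = Var(X) = lambda = 15.47

15.47, 15.47


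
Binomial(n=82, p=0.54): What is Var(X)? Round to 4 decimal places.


Var = n*p*(1-p) = 82 * 0.54 * 0.46 = 20.3688

20.3688


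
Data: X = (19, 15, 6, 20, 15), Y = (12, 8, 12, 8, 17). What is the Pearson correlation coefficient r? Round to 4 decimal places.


r = sum((xi-xbar)(yi-ybar)) / sqrt(sum((xi-xbar)^2) * sum((yi-ybar)^2))
n = 5, xbar = 75/5 = 15, ybar = 57/5 = 11.4
Sxy = sum((xi-xbar)(yi-ybar)) = -20
Sxx = sum((xi-xbar)^2) = 122
Syy = sum((yi-ybar)^2) = 55.2
sqrt(Sxx*Syy) ≈ 82.063390
r = Sxy / sqrt(Sxx*Syy) = -20 / 82.063390 ≈ -0.243714

-0.2437


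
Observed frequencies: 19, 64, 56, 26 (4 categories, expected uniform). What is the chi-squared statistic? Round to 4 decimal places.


chi2 = sum((O-E)^2/E), E = total/4
total = 165, E = 165/4 = 41.25
(19 - 41.25)^2 / 41.25 = 495.0625 / 41.25 = 7921/660 ≈ 12.001515
(64 - 41.25)^2 / 41.25 = 517.5625 / 41.25 = 8281/660 ≈ 12.546970
(56 - 41.25)^2 / 41.25 = 217.5625 / 41.25 = 3481/660 ≈ 5.274242
(26 - 41.25)^2 / 41.25 = 232.5625 / 41.25 = 3721/660 ≈ 5.637879
chi2 = 5851/165 ≈ 35.460606

35.4606


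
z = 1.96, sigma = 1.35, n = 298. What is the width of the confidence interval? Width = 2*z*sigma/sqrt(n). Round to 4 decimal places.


width = 2*z*sigma/sqrt(n)
2*z*sigma = 2 * 1.96 * 1.35 = 5.292
sqrt(298) ≈ 17.262677
width = 5.292 / 17.262677 ≈ 0.306557

0.3066


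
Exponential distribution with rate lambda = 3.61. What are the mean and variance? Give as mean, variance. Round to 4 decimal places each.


mean = 1/lam, var = 1/lam^2
mean = 1 / 3.61 = 100/361 ≈ 0.277008
lam^2 = 3.61^2 = 13.0321
var = 1 / 13.0321 ≈ 0.076734

0.2770, 0.0767


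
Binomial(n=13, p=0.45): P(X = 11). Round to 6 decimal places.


P = C(n,k) * p^k * (1-p)^(n-k)
C(13,11) = 78
p^k = 0.45^11 ≈ 0.0001532278
(1-p)^(n-k) = 0.55^2 = 0.3025
P = 78 * 0.0001532278 * 0.3025 ≈ 0.003615

0.003615


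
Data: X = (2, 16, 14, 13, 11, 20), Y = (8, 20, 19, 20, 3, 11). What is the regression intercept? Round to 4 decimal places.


a = ybar - b*xbar, where b = sum((xi-xbar)(yi-ybar)) / sum((xi-xbar)^2)
n = 6, xbar = 76/6 = 38/3 ≈ 12.666667, ybar = 81/6 = 13.5
Sxy = sum((xi-xbar)(yi-ybar)) = 89
Sxx = sum((xi-xbar)^2) = 550/3 ≈ 183.333333
b = Sxy / Sxx = 267/550 ≈ 0.485455
a = 13.5 - 0.485455 * 12.666667 = 4043/550 ≈ 7.350909

7.3509


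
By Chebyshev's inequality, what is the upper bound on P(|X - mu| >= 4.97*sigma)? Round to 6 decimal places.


P <= 1/k^2
k^2 = 4.97^2 = 24.7009
1/k^2 = 1 / 24.7009 ≈ 0.04048435

0.040484


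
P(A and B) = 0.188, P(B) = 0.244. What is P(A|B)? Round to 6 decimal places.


P(A|B) = P(A and B) / P(B) = 0.188 / 0.244 = 47/61 ≈ 0.77049180

0.770492


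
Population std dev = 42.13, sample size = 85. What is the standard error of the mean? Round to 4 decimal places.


SE = sigma / sqrt(n)
sqrt(85) ≈ 9.219544
SE = 42.13 / 9.219544 ≈ 4.569640

4.5696


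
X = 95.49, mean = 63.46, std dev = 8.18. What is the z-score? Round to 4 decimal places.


z = (X - mu) / sigma
X - mu = 95.49 - 63.46 = 32.03
z = 32.03 / 8.18 = 3203/818 ≈ 3.915648

3.9156


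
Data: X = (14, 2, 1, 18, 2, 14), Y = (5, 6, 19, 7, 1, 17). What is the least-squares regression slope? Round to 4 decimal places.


b = sum((xi-xbar)(yi-ybar)) / sum((xi-xbar)^2)
n = 6, xbar = 51/6 = 8.5, ybar = 55/6 ≈ 9.166667
Sxy = sum((xi-xbar)(yi-ybar)) = -0.5
Sxx = sum((xi-xbar)^2) = 291.5
b = Sxy / Sxx = -1/583 ≈ -0.001715

-0.0017


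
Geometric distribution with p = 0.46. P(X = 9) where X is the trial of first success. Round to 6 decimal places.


P = (1-p)^(k-1) * p
(1-p)^(k-1) = 0.54^8 ≈ 0.007230196
P = 0.007230196 * 0.46 ≈ 0.003325890

0.003326


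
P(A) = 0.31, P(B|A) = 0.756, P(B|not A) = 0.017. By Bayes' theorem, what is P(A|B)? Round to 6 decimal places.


P(A|B) = P(B|A)*P(A) / P(B), P(B) = P(B|A)*P(A) + P(B|not A)*P(not A)
P(B|A)*P(A) = 0.756 * 0.31 = 0.23436
P(B|not A)*P(not A) = 0.017 * 0.69 = 0.01173
P(B) = 0.23436 + 0.01173 = 0.24609
P(A|B) = 0.23436 / 0.24609 = 7812/8203 ≈ 0.95233451

0.952335


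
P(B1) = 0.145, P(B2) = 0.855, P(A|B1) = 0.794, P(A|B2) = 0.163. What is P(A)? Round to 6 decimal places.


P(A) = P(A|B1)*P(B1) + P(A|B2)*P(B2)
P(A|B1)*P(B1) = 0.794 * 0.145 = 0.11513
P(A|B2)*P(B2) = 0.163 * 0.855 = 0.139365
P(A) = 0.11513 + 0.139365 = 0.254495

0.254495


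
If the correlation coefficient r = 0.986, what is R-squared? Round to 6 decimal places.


R^2 = r^2 = (0.986)^2 = 0.972196

0.972196


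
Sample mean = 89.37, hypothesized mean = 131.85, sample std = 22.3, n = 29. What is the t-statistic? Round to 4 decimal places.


t = (xbar - mu0) / (s/sqrt(n))
xbar - mu0 = 89.37 - 131.85 = -42.48
sqrt(29) ≈ 5.38516481
s/sqrt(n) = 22.3 / 5.38516481 ≈ 4.14100604
t = -42.48 / 4.14100604 ≈ -10.258377

-10.2584


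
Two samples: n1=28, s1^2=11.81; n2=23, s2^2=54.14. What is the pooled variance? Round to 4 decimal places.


sp^2 = ((n1-1)*s1^2 + (n2-1)*s2^2)/(n1+n2-2)
(n1-1)*s1^2 = 27 * 11.81 = 318.87
(n2-1)*s2^2 = 22 * 54.14 = 1191.08
numerator = 318.87 + 1191.08 = 1509.95
n1+n2-2 = 49
sp^2 = 1509.95 / 49 = 30199/980 ≈ 30.815306

30.8153


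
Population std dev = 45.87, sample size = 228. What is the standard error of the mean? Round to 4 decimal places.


SE = sigma / sqrt(n)
sqrt(228) ≈ 15.099669
SE = 45.87 / 15.099669 ≈ 3.037815

3.0378


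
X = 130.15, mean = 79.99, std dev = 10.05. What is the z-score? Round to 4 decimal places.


z = (X - mu) / sigma
X - mu = 130.15 - 79.99 = 50.16
z = 50.16 / 10.05 = 1672/335 ≈ 4.991045

4.9910


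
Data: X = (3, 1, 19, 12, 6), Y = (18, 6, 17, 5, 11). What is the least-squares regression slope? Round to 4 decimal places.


b = sum((xi-xbar)(yi-ybar)) / sum((xi-xbar)^2)
n = 5, xbar = 41/5 = 8.2, ybar = 57/5 = 11.4
Sxy = sum((xi-xbar)(yi-ybar)) = 41.6
Sxx = sum((xi-xbar)^2) = 214.8
b = Sxy / Sxx = 104/537 ≈ 0.193669

0.1937


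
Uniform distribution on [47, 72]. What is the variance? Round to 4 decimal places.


Var = (b-a)^2 / 12
(b-a)^2 = (72 - 47)^2 = 625
Var = 625/12 ≈ 52.083333

52.0833


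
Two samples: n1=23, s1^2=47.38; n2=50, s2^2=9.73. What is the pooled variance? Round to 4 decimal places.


sp^2 = ((n1-1)*s1^2 + (n2-1)*s2^2)/(n1+n2-2)
(n1-1)*s1^2 = 22 * 47.38 = 1042.36
(n2-1)*s2^2 = 49 * 9.73 = 476.77
numerator = 1042.36 + 476.77 = 1519.13
n1+n2-2 = 71
sp^2 = 1519.13 / 71 = 151913/7100 ≈ 21.396197

21.3962
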